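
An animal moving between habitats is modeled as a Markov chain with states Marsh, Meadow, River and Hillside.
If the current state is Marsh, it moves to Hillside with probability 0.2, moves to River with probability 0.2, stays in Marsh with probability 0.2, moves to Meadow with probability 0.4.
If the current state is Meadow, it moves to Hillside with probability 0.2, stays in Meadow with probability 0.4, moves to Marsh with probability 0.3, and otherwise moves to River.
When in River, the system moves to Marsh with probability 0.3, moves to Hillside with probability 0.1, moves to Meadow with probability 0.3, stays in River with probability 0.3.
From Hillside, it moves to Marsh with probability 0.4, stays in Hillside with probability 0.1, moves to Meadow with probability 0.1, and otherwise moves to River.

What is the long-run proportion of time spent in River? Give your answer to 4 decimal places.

0.2216

Let the stationary distribution be π with π = πP and π_1 + π_2 + π_3 + π_4 = 1.
π_1 = 0.2·π_1 + 0.3·π_2 + 0.3·π_3 + 0.4·π_4
π_2 = 0.4·π_1 + 0.4·π_2 + 0.3·π_3 + 0.1·π_4
π_3 = 0.2·π_1 + 0.1·π_2 + 0.3·π_3 + 0.4·π_4
Solving with the normalization constraint gives π = (0.2874, 0.3293, 0.2216, 0.1617).
So the stationary probability of River is 0.2216.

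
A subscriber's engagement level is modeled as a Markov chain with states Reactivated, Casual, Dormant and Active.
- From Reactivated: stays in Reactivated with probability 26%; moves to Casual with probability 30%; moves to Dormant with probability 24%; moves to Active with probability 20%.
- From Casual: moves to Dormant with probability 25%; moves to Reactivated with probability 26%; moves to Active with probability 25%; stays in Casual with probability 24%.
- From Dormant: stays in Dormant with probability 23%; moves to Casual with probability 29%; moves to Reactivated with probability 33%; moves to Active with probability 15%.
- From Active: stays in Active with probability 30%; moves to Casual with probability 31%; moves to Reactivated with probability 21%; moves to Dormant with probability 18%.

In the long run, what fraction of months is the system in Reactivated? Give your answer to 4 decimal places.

Let the stationary distribution be π with π = πP and π_1 + π_2 + π_3 + π_4 = 1.
π_1 = 0.26·π_1 + 0.26·π_2 + 0.33·π_3 + 0.21·π_4
π_2 = 0.3·π_1 + 0.24·π_2 + 0.29·π_3 + 0.31·π_4
π_3 = 0.24·π_1 + 0.25·π_2 + 0.23·π_3 + 0.18·π_4
Solving with the normalization constraint gives π = (0.2646, 0.2830, 0.2270, 0.2253).
So the stationary probability of Reactivated is 0.2646.

0.2646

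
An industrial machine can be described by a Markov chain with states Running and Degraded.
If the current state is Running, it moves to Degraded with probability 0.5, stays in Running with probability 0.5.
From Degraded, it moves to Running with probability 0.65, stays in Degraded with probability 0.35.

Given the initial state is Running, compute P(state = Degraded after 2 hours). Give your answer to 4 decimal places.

Sum over the intermediate state after 1 hour:
P = P(Running→Running)·P(Running→Degraded) + P(Running→Degraded)·P(Degraded→Degraded)
  = 0.5×0.5 + 0.5×0.35
  = 0.2500 + 0.1750 = 0.4250

0.4250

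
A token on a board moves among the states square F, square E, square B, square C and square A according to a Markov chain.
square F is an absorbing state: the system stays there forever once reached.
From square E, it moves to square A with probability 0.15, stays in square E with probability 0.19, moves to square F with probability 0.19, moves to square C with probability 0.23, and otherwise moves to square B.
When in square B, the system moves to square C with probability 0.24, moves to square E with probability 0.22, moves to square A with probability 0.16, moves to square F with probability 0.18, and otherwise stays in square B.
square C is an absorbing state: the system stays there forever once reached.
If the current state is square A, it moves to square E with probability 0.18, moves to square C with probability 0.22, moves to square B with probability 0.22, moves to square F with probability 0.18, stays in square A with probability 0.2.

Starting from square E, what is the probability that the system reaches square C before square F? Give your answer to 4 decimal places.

Let h(s) be the probability of absorption at square C starting from transient state s. Then h(square C) = 1 and h(square F) = 0. By first-step analysis:
h(square E) = 0.19·0 + 0.19·h(square E) + 0.24·h(square B) + 0.23·1 + 0.15·h(square A)
h(square B) = 0.18·0 + 0.22·h(square E) + 0.2·h(square B) + 0.24·1 + 0.16·h(square A)
h(square A) = 0.18·0 + 0.18·h(square E) + 0.22·h(square B) + 0.22·1 + 0.2·h(square A)
Solving: h(square E) = 0.5534, h(square B) = 0.5631, h(square A) = 0.5544.
Starting from square E, the probability is 0.5534.

0.5534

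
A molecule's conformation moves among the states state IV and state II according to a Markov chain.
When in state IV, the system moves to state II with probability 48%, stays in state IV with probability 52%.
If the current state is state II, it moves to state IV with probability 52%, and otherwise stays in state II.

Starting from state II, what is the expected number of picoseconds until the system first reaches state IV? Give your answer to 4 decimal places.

Let t(s) be the expected number of picoseconds to first reach state IV from state s, with t(state IV) = 0. Conditioning on the first picosecond:
t(state II) = 1 + 0.48·t(state II)
Solving: t(state II) = 1.9231.
Expected picoseconds from state II to state IV: 1.9231.

1.9231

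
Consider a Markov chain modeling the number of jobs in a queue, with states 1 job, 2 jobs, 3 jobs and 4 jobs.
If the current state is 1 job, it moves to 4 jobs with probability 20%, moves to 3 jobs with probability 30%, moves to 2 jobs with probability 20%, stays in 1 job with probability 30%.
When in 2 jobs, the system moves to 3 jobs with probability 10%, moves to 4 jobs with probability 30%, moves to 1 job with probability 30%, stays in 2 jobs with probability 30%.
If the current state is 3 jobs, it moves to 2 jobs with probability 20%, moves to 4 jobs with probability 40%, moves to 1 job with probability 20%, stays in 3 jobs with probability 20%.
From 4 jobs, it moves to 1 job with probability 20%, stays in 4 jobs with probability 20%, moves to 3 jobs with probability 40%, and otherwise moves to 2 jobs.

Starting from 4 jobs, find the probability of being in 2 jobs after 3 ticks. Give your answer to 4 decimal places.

Propagate the distribution vector 3 ticks from 4 jobs.
After 0 ticks: (0.0000, 0.0000, 0.0000, 1.0000)
After 1 tick: (0.2000, 0.2000, 0.4000, 0.2000)
After 2 ticks: (0.2400, 0.2200, 0.2400, 0.3000)
After 3 ticks: (0.2460, 0.2220, 0.2620, 0.2700)
P(in 2 jobs after 3 ticks) = 0.2220

0.2220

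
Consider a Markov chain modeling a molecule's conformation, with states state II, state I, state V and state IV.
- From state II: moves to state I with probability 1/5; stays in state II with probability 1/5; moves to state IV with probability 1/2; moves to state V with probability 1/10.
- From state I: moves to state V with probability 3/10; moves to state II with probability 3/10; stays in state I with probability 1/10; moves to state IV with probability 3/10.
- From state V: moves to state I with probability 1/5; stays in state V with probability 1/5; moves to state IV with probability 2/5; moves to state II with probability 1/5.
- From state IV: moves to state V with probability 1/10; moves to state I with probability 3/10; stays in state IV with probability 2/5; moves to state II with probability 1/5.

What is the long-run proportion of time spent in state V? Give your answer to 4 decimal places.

0.1596

Let the stationary distribution be π with π = πP and π_1 + π_2 + π_3 + π_4 = 1.
π_1 = 0.2·π_1 + 0.3·π_2 + 0.2·π_3 + 0.2·π_4
π_2 = 0.2·π_1 + 0.1·π_2 + 0.2·π_3 + 0.3·π_4
π_3 = 0.1·π_1 + 0.3·π_2 + 0.2·π_3 + 0.1·π_4
Solving with the normalization constraint gives π = (0.2218, 0.2182, 0.1596, 0.4004).
So the stationary probability of state V is 0.1596.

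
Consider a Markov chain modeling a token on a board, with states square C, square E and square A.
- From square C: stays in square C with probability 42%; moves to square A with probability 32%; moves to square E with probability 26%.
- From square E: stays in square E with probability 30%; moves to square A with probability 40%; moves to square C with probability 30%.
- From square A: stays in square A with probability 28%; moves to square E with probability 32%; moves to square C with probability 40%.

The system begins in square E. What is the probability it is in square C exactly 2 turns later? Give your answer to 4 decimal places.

0.3760

Sum over the intermediate state after 1 turn:
P = P(square E→square C)·P(square C→square C) + P(square E→square E)·P(square E→square C) + P(square E→square A)·P(square A→square C)
  = 0.3×0.42 + 0.3×0.3 + 0.4×0.4
  = 0.1260 + 0.0900 + 0.1600 = 0.3760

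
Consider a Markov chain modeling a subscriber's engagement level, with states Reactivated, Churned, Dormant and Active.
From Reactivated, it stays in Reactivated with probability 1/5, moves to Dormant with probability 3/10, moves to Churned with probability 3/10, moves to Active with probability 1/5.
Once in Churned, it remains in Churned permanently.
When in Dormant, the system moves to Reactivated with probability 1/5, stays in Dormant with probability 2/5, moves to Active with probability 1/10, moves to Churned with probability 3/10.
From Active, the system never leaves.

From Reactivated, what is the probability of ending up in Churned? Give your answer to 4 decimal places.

0.6429

Let h(s) be the probability of absorption at Churned starting from transient state s. Then h(Churned) = 1 and h(Active) = 0. By first-step analysis:
h(Reactivated) = 0.2·h(Reactivated) + 0.3·1 + 0.3·h(Dormant) + 0.2·0
h(Dormant) = 0.2·h(Reactivated) + 0.3·1 + 0.4·h(Dormant) + 0.1·0
Solving: h(Reactivated) = 0.6429, h(Dormant) = 0.7143.
Starting from Reactivated, the probability is 0.6429.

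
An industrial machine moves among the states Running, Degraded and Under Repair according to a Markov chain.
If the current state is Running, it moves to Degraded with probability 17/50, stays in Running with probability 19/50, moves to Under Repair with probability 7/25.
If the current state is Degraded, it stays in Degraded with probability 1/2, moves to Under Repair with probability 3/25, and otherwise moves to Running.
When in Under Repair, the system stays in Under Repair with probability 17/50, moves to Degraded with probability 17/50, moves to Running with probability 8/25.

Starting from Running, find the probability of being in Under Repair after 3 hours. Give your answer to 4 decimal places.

Propagate the distribution vector 3 hours from Running.
After 0 hours: (1.0000, 0.0000, 0.0000)
After 1 hour: (0.3800, 0.3400, 0.2800)
After 2 hours: (0.3632, 0.3944, 0.2424)
After 3 hours: (0.3655, 0.4031, 0.2314)
P(in Under Repair after 3 hours) = 0.2314

0.2314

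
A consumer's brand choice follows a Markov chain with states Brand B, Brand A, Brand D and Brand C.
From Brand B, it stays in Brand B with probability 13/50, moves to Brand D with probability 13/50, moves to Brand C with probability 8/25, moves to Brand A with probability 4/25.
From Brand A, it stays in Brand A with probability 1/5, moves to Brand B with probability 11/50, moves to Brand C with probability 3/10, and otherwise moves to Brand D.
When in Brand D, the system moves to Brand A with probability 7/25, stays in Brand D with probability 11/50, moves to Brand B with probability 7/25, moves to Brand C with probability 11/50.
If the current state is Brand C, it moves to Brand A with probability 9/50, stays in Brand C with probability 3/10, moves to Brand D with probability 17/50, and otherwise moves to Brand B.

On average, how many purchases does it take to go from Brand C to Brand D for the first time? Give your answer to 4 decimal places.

Let t(s) be the expected number of purchases to first reach Brand D from state s, with t(Brand D) = 0. Conditioning on the first purchase:
t(Brand B) = 1 + 0.26·t(Brand B) + 0.16·t(Brand A) + 0.32·t(Brand C)
t(Brand A) = 1 + 0.22·t(Brand B) + 0.2·t(Brand A) + 0.3·t(Brand C)
t(Brand C) = 1 + 0.18·t(Brand B) + 0.18·t(Brand A) + 0.3·t(Brand C)
Solving: t(Brand B) = 3.4687, t(Brand A) = 3.4022, t(Brand C) = 3.1954.
Expected purchases from Brand C to Brand D: 3.1954.

3.1954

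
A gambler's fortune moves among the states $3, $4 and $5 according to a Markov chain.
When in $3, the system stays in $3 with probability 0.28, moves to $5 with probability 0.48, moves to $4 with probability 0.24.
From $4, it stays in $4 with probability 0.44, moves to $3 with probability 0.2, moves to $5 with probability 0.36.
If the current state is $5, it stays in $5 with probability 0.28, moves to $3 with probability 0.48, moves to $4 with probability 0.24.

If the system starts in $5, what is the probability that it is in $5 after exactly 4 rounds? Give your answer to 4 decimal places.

0.3710

Propagate the distribution vector 4 rounds from $5.
After 0 rounds: (0.0000, 0.0000, 1.0000)
After 1 round: (0.4800, 0.2400, 0.2800)
After 2 rounds: (0.3168, 0.2880, 0.3952)
After 3 rounds: (0.3360, 0.2976, 0.3664)
After 4 rounds: (0.3295, 0.2995, 0.3710)
P(in $5 after 4 rounds) = 0.3710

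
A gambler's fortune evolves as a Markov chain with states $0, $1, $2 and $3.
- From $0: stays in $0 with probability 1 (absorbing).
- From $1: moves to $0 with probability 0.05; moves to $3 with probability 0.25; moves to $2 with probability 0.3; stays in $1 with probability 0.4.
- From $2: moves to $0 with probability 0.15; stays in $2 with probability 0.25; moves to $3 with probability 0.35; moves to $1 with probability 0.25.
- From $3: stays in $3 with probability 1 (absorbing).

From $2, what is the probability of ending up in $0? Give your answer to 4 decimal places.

0.2733

Let h(s) be the probability of absorption at $0 starting from transient state s. Then h($0) = 1 and h($3) = 0. By first-step analysis:
h($1) = 0.05·1 + 0.4·h($1) + 0.3·h($2) + 0.25·0
h($2) = 0.15·1 + 0.25·h($1) + 0.25·h($2) + 0.35·0
Solving: h($1) = 0.2200, h($2) = 0.2733.
Starting from $2, the probability is 0.2733.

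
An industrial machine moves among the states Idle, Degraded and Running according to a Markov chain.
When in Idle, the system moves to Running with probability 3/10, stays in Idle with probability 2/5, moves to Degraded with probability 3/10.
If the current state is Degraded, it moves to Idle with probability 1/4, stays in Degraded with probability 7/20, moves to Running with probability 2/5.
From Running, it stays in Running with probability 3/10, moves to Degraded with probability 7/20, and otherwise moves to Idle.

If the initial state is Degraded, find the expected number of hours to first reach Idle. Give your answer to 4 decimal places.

3.4921

Let t(s) be the expected number of hours to first reach Idle from state s, with t(Idle) = 0. Conditioning on the first hour:
t(Degraded) = 1 + 0.35·t(Degraded) + 0.4·t(Running)
t(Running) = 1 + 0.35·t(Degraded) + 0.3·t(Running)
Solving: t(Degraded) = 3.4921, t(Running) = 3.1746.
Expected hours from Degraded to Idle: 3.4921.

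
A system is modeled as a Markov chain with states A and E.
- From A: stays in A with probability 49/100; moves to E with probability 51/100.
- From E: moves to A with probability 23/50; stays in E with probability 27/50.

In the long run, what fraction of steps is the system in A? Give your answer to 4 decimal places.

Let the stationary distribution be π with π = πP and π_1 + π_2 = 1.
π_1 = 0.49·π_1 + 0.46·π_2
Solving with the normalization constraint gives π = (0.4742, 0.5258).
So the stationary probability of A is 0.4742.

0.4742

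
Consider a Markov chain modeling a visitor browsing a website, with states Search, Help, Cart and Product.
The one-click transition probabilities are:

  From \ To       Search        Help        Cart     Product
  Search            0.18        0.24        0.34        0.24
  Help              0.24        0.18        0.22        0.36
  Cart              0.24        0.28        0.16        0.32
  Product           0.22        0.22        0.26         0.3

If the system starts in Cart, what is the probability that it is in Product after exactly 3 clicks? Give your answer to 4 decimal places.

0.3053

Propagate the distribution vector 3 clicks from Cart.
After 0 clicks: (0.0000, 0.0000, 1.0000, 0.0000)
After 1 click: (0.2400, 0.2800, 0.1600, 0.3200)
After 2 clicks: (0.2192, 0.2232, 0.2520, 0.3056)
After 3 clicks: (0.2207, 0.2306, 0.2434, 0.3053)
P(in Product after 3 clicks) = 0.3053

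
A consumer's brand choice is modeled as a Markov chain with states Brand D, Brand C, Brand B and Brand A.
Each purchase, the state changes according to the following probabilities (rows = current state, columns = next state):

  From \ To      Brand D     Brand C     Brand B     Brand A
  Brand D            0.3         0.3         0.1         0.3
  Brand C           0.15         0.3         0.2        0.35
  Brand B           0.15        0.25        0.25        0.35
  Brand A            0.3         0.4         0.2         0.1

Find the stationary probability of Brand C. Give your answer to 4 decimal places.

Let the stationary distribution be π with π = πP and π_1 + π_2 + π_3 + π_4 = 1.
π_1 = 0.3·π_1 + 0.15·π_2 + 0.15·π_3 + 0.3·π_4
π_2 = 0.3·π_1 + 0.3·π_2 + 0.25·π_3 + 0.4·π_4
π_3 = 0.1·π_1 + 0.2·π_2 + 0.25·π_3 + 0.2·π_4
Solving with the normalization constraint gives π = (0.2243, 0.3178, 0.1869, 0.2710).
So the stationary probability of Brand C is 0.3178.

0.3178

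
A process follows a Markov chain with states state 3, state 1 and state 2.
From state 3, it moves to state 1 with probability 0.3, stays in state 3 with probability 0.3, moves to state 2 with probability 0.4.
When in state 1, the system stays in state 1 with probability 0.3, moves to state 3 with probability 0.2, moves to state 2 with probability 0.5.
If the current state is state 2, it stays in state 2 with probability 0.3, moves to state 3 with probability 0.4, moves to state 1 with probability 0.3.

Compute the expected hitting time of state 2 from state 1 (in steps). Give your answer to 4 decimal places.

Let t(s) be the expected number of steps to first reach state 2 from state s, with t(state 2) = 0. Conditioning on the first step:
t(state 3) = 1 + 0.3·t(state 3) + 0.3·t(state 1)
t(state 1) = 1 + 0.2·t(state 3) + 0.3·t(state 1)
Solving: t(state 3) = 2.3256, t(state 1) = 2.0930.
Expected steps from state 1 to state 2: 2.0930.

2.0930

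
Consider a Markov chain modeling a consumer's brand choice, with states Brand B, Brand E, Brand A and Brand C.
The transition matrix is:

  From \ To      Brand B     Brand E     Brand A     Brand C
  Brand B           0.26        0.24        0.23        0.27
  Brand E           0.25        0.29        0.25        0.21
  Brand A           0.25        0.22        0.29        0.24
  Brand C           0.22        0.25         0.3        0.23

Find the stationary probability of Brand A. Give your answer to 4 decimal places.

0.2677

Let the stationary distribution be π with π = πP and π_1 + π_2 + π_3 + π_4 = 1.
π_1 = 0.26·π_1 + 0.25·π_2 + 0.25·π_3 + 0.22·π_4
π_2 = 0.24·π_1 + 0.29·π_2 + 0.22·π_3 + 0.25·π_4
π_3 = 0.23·π_1 + 0.25·π_2 + 0.29·π_3 + 0.3·π_4
Solving with the normalization constraint gives π = (0.2453, 0.2495, 0.2677, 0.2375).
So the stationary probability of Brand A is 0.2677.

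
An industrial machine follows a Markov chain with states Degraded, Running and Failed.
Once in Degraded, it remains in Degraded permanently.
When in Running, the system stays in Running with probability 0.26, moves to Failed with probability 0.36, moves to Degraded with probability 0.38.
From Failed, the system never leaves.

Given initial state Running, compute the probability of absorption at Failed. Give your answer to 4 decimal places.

0.4865

Let h(s) be the probability of absorption at Failed starting from transient state s. Then h(Failed) = 1 and h(Degraded) = 0. By first-step analysis:
h(Running) = 0.38·0 + 0.26·h(Running) + 0.36·1
Solving: h(Running) = 0.4865.
Starting from Running, the probability is 0.4865.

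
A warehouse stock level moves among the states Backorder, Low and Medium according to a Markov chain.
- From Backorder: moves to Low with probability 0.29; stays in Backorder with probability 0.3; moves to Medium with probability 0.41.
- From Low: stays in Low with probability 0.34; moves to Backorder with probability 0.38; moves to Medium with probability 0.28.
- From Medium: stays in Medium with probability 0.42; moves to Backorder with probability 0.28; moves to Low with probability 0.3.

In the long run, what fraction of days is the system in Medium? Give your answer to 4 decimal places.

Let the stationary distribution be π with π = πP and π_1 + π_2 + π_3 = 1.
π_1 = 0.3·π_1 + 0.38·π_2 + 0.28·π_3
π_2 = 0.29·π_1 + 0.34·π_2 + 0.3·π_3
Solving with the normalization constraint gives π = (0.3173, 0.3092, 0.3735).
So the stationary probability of Medium is 0.3735.

0.3735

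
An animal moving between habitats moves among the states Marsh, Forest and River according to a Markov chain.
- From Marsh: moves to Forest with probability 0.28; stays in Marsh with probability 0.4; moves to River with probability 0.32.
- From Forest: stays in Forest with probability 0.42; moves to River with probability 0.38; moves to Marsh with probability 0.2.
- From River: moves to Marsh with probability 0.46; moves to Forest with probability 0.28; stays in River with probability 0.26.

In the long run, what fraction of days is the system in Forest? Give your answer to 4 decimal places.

0.3256

Let the stationary distribution be π with π = πP and π_1 + π_2 + π_3 = 1.
π_1 = 0.4·π_1 + 0.2·π_2 + 0.46·π_3
π_2 = 0.28·π_1 + 0.42·π_2 + 0.28·π_3
Solving with the normalization constraint gives π = (0.3541, 0.3256, 0.3203).
So the stationary probability of Forest is 0.3256.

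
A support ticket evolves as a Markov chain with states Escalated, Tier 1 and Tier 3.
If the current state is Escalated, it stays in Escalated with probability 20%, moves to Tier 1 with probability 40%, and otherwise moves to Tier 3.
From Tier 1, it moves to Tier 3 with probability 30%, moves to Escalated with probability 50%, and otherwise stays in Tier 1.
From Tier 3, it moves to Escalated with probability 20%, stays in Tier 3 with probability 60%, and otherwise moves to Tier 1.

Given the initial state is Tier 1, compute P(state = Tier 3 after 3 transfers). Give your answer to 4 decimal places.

0.4580

Propagate the distribution vector 3 transfers from Tier 1.
After 0 transfers: (0.0000, 1.0000, 0.0000)
After 1 transfer: (0.5000, 0.2000, 0.3000)
After 2 transfers: (0.2600, 0.3000, 0.4400)
After 3 transfers: (0.2900, 0.2520, 0.4580)
P(in Tier 3 after 3 transfers) = 0.4580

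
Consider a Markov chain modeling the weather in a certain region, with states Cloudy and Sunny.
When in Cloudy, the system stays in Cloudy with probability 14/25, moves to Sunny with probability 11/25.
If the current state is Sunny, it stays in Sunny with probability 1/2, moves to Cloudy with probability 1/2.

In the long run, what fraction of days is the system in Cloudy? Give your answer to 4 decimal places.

0.5319

Let the stationary distribution be π with π = πP and π_1 + π_2 = 1.
π_1 = 0.56·π_1 + 0.5·π_2
Solving with the normalization constraint gives π = (0.5319, 0.4681).
So the stationary probability of Cloudy is 0.5319.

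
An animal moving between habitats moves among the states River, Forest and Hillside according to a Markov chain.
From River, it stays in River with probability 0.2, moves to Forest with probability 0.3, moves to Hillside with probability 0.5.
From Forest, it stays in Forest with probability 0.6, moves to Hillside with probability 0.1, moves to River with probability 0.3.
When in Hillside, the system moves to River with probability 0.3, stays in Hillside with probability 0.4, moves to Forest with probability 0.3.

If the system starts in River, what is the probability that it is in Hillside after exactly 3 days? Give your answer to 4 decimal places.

Propagate the distribution vector 3 days from River.
After 0 days: (1.0000, 0.0000, 0.0000)
After 1 day: (0.2000, 0.3000, 0.5000)
After 2 days: (0.2800, 0.3900, 0.3300)
After 3 days: (0.2720, 0.4170, 0.3110)
P(in Hillside after 3 days) = 0.3110

0.3110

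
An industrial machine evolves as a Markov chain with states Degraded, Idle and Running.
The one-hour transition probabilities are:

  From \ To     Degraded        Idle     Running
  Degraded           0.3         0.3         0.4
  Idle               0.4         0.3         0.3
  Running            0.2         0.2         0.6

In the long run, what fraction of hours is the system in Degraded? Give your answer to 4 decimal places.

0.2785

Let the stationary distribution be π with π = πP and π_1 + π_2 + π_3 = 1.
π_1 = 0.3·π_1 + 0.4·π_2 + 0.2·π_3
π_2 = 0.3·π_1 + 0.3·π_2 + 0.2·π_3
Solving with the normalization constraint gives π = (0.2785, 0.2532, 0.4684).
So the stationary probability of Degraded is 0.2785.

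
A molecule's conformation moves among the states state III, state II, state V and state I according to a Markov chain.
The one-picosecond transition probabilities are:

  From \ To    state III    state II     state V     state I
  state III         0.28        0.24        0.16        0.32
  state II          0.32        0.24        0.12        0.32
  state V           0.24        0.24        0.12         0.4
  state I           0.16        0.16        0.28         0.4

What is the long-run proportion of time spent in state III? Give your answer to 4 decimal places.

Let the stationary distribution be π with π = πP and π_1 + π_2 + π_3 + π_4 = 1.
π_1 = 0.28·π_1 + 0.32·π_2 + 0.24·π_3 + 0.16·π_4
π_2 = 0.24·π_1 + 0.24·π_2 + 0.24·π_3 + 0.16·π_4
π_3 = 0.16·π_1 + 0.12·π_2 + 0.12·π_3 + 0.28·π_4
Solving with the normalization constraint gives π = (0.2372, 0.2109, 0.1878, 0.3642).
So the stationary probability of state III is 0.2372.

0.2372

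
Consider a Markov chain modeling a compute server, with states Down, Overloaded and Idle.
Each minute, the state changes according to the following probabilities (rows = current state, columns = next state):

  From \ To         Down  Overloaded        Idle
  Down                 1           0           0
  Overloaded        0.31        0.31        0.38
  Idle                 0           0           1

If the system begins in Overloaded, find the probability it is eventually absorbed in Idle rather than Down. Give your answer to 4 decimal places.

0.5507

Let h(s) be the probability of absorption at Idle starting from transient state s. Then h(Idle) = 1 and h(Down) = 0. By first-step analysis:
h(Overloaded) = 0.31·0 + 0.31·h(Overloaded) + 0.38·1
Solving: h(Overloaded) = 0.5507.
Starting from Overloaded, the probability is 0.5507.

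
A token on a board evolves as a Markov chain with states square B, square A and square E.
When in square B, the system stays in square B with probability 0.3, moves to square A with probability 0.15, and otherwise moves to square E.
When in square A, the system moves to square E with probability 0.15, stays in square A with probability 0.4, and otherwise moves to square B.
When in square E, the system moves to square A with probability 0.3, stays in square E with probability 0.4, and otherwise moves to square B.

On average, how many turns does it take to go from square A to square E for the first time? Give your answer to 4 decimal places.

3.2624

Let t(s) be the expected number of turns to first reach square E from state s, with t(square E) = 0. Conditioning on the first turn:
t(square B) = 1 + 0.3·t(square B) + 0.15·t(square A)
t(square A) = 1 + 0.45·t(square B) + 0.4·t(square A)
Solving: t(square B) = 2.1277, t(square A) = 3.2624.
Expected turns from square A to square E: 3.2624.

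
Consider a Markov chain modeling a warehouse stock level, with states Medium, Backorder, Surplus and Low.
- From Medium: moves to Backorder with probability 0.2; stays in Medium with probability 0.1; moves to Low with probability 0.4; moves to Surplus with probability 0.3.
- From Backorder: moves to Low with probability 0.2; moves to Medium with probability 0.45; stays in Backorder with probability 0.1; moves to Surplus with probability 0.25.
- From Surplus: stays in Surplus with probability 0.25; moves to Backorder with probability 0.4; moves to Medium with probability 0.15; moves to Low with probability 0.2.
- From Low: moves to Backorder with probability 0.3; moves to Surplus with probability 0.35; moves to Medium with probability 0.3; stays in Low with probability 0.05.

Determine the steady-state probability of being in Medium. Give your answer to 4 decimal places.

0.2461

Let the stationary distribution be π with π = πP and π_1 + π_2 + π_3 + π_4 = 1.
π_1 = 0.1·π_1 + 0.45·π_2 + 0.15·π_3 + 0.3·π_4
π_2 = 0.2·π_1 + 0.1·π_2 + 0.4·π_3 + 0.3·π_4
π_3 = 0.3·π_1 + 0.25·π_2 + 0.25·π_3 + 0.35·π_4
Solving with the normalization constraint gives π = (0.2461, 0.2532, 0.2840, 0.2167).
So the stationary probability of Medium is 0.2461.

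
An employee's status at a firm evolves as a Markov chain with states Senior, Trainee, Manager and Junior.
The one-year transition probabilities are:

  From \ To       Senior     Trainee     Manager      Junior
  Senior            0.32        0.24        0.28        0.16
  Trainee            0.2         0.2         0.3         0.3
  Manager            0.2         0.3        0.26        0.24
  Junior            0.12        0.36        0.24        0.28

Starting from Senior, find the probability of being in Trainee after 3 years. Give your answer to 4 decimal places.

Propagate the distribution vector 3 years from Senior.
After 0 years: (1.0000, 0.0000, 0.0000, 0.0000)
After 1 year: (0.3200, 0.2400, 0.2800, 0.1600)
After 2 years: (0.2256, 0.2664, 0.2728, 0.2352)
After 3 years: (0.2083, 0.2739, 0.2705, 0.2473)
P(in Trainee after 3 years) = 0.2739

0.2739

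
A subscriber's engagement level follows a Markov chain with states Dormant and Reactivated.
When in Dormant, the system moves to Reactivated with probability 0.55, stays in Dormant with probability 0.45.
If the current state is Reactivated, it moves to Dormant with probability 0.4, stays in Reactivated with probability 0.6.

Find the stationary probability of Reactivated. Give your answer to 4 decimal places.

Let the stationary distribution be π with π = πP and π_1 + π_2 = 1.
π_1 = 0.45·π_1 + 0.4·π_2
Solving with the normalization constraint gives π = (0.4211, 0.5789).
So the stationary probability of Reactivated is 0.5789.

0.5789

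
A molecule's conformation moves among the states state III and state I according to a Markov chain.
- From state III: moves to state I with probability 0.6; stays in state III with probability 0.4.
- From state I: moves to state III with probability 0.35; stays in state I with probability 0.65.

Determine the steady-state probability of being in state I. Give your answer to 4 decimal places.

Let the stationary distribution be π with π = πP and π_1 + π_2 = 1.
π_1 = 0.4·π_1 + 0.35·π_2
Solving with the normalization constraint gives π = (0.3684, 0.6316).
So the stationary probability of state I is 0.6316.

0.6316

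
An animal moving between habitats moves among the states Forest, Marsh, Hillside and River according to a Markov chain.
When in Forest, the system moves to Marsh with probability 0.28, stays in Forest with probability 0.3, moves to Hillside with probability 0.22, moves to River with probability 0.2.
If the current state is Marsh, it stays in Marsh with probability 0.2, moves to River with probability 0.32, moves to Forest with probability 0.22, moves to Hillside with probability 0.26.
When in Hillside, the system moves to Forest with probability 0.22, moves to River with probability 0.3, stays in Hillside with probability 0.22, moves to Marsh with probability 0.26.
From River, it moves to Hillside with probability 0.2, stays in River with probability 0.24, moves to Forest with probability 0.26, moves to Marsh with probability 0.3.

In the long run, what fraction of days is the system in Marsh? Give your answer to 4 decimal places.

0.2600

Let the stationary distribution be π with π = πP and π_1 + π_2 + π_3 + π_4 = 1.
π_1 = 0.3·π_1 + 0.22·π_2 + 0.22·π_3 + 0.26·π_4
π_2 = 0.28·π_1 + 0.2·π_2 + 0.26·π_3 + 0.3·π_4
π_3 = 0.22·π_1 + 0.26·π_2 + 0.22·π_3 + 0.2·π_4
Solving with the normalization constraint gives π = (0.2506, 0.2600, 0.2251, 0.2643).
So the stationary probability of Marsh is 0.2600.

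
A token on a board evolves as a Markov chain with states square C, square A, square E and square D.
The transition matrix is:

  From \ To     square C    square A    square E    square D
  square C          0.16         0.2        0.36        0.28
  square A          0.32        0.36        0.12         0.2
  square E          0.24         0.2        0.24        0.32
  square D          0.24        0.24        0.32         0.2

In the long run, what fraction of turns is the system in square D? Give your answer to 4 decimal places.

Let the stationary distribution be π with π = πP and π_1 + π_2 + π_3 + π_4 = 1.
π_1 = 0.16·π_1 + 0.32·π_2 + 0.24·π_3 + 0.24·π_4
π_2 = 0.2·π_1 + 0.36·π_2 + 0.2·π_3 + 0.24·π_4
π_3 = 0.36·π_1 + 0.12·π_2 + 0.24·π_3 + 0.32·π_4
Solving with the normalization constraint gives π = (0.2407, 0.2500, 0.2589, 0.2503).
So the stationary probability of square D is 0.2503.

0.2503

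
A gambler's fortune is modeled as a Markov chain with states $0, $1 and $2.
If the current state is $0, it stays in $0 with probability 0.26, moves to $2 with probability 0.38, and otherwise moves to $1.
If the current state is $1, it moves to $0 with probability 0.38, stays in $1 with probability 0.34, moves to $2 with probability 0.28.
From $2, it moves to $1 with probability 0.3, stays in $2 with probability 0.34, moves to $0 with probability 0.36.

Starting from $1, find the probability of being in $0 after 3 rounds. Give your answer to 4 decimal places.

Propagate the distribution vector 3 rounds from $1.
After 0 rounds: (0.0000, 1.0000, 0.0000)
After 1 round: (0.3800, 0.3400, 0.2800)
After 2 rounds: (0.3288, 0.3364, 0.3348)
After 3 rounds: (0.3338, 0.3332, 0.3330)
P(in $0 after 3 rounds) = 0.3338

0.3338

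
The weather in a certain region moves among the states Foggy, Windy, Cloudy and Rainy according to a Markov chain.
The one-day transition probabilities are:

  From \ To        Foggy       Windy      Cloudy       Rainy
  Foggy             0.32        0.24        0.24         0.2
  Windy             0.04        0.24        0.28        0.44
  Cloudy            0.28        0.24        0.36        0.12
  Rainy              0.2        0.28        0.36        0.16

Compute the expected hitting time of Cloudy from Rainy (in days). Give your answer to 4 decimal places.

3.1500

Let t(s) be the expected number of days to first reach Cloudy from state s, with t(Cloudy) = 0. Conditioning on the first day:
t(Foggy) = 1 + 0.32·t(Foggy) + 0.24·t(Windy) + 0.2·t(Rainy)
t(Windy) = 1 + 0.04·t(Foggy) + 0.24·t(Windy) + 0.44·t(Rainy)
t(Rainy) = 1 + 0.2·t(Foggy) + 0.28·t(Windy) + 0.16·t(Rainy)
Solving: t(Foggy) = 3.5714, t(Windy) = 3.3274, t(Rainy) = 3.1500.
Expected days from Rainy to Cloudy: 3.1500.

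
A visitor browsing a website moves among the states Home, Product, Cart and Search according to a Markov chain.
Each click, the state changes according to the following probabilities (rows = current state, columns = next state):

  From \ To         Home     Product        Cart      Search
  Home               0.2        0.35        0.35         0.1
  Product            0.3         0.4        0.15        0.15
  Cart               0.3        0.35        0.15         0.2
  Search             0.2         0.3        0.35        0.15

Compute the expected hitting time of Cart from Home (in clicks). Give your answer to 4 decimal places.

Let t(s) be the expected number of clicks to first reach Cart from state s, with t(Cart) = 0. Conditioning on the first click:
t(Home) = 1 + 0.2·t(Home) + 0.35·t(Product) + 0.1·t(Search)
t(Product) = 1 + 0.3·t(Home) + 0.4·t(Product) + 0.15·t(Search)
t(Search) = 1 + 0.2·t(Home) + 0.3·t(Product) + 0.15·t(Search)
Solving: t(Home) = 3.6020, t(Product) = 4.3582, t(Search) = 3.5622.
Expected clicks from Home to Cart: 3.6020.

3.6020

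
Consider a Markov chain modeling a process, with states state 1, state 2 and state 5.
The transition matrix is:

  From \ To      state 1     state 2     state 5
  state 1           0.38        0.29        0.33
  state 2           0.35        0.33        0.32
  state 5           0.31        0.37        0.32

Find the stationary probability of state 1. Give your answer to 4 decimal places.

Let the stationary distribution be π with π = πP and π_1 + π_2 + π_3 = 1.
π_1 = 0.38·π_1 + 0.35·π_2 + 0.31·π_3
π_2 = 0.29·π_1 + 0.33·π_2 + 0.37·π_3
Solving with the normalization constraint gives π = (0.3475, 0.3290, 0.3235).
So the stationary probability of state 1 is 0.3475.

0.3475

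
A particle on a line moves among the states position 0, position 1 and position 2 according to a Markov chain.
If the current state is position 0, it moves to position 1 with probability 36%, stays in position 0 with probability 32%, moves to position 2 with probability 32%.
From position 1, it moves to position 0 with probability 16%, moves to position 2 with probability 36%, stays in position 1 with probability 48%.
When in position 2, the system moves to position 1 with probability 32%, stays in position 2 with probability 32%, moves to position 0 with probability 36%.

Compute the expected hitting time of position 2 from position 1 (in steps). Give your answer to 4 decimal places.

Let t(s) be the expected number of steps to first reach position 2 from state s, with t(position 2) = 0. Conditioning on the first step:
t(position 0) = 1 + 0.32·t(position 0) + 0.36·t(position 1)
t(position 1) = 1 + 0.16·t(position 0) + 0.48·t(position 1)
Solving: t(position 0) = 2.9730, t(position 1) = 2.8378.
Expected steps from position 1 to position 2: 2.8378.

2.8378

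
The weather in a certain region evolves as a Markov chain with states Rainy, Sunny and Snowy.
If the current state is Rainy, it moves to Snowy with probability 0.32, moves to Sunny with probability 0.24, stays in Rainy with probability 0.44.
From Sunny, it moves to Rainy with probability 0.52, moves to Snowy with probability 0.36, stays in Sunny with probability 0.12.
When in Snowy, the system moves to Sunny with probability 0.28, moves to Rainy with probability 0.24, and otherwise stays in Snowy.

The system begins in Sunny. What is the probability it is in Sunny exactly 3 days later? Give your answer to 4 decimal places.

Propagate the distribution vector 3 days from Sunny.
After 0 days: (0.0000, 1.0000, 0.0000)
After 1 day: (0.5200, 0.1200, 0.3600)
After 2 days: (0.3776, 0.2400, 0.3824)
After 3 days: (0.3827, 0.2265, 0.3908)
P(in Sunny after 3 days) = 0.2265

0.2265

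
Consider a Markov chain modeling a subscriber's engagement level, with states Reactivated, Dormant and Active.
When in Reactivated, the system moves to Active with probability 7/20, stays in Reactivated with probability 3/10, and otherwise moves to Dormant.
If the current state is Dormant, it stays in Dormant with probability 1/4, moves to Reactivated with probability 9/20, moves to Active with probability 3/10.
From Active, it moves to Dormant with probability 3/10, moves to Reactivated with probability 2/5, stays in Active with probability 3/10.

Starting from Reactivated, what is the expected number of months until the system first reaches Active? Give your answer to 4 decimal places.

Let t(s) be the expected number of months to first reach Active from state s, with t(Active) = 0. Conditioning on the first month:
t(Reactivated) = 1 + 0.3·t(Reactivated) + 0.35·t(Dormant)
t(Dormant) = 1 + 0.45·t(Reactivated) + 0.25·t(Dormant)
Solving: t(Reactivated) = 2.9932, t(Dormant) = 3.1293.
Expected months from Reactivated to Active: 2.9932.

2.9932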